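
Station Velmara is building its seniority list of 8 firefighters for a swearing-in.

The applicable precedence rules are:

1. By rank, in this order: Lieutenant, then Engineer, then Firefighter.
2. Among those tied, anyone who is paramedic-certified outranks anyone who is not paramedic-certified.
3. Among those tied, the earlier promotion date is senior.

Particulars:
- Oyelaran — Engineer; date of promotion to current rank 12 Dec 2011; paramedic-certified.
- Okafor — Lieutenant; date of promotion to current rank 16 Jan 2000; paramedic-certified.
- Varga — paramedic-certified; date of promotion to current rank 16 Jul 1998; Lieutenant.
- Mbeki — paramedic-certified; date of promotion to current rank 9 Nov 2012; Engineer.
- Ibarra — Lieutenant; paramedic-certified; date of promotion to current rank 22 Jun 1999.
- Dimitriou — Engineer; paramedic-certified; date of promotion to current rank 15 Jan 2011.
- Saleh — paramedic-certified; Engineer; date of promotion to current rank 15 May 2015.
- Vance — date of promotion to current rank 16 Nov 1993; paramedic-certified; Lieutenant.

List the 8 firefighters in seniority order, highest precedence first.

Vance, Varga, Ibarra, Okafor, Dimitriou, Oyelaran, Mbeki, Saleh

By rank: Vance, Varga, Ibarra and Okafor (Lieutenant); then Dimitriou, Oyelaran, Mbeki and Saleh (Engineer).
Vance, Varga, Ibarra and Okafor are each paramedic-certified, so the next rule applies.
Among Vance, Varga, Ibarra and Okafor, by date of promotion to current rank (earlier first): Vance (16 Nov 1993) before Varga (16 Jul 1998) before Ibarra (22 Jun 1999) before Okafor (16 Jan 2000).
Dimitriou, Oyelaran, Mbeki and Saleh are each paramedic-certified, so the next rule applies.
Among Dimitriou, Oyelaran, Mbeki and Saleh, by date of promotion to current rank (earlier first): Dimitriou (15 Jan 2011) before Oyelaran (12 Dec 2011) before Mbeki (9 Nov 2012) before Saleh (15 May 2015).
Full order: Vance, Varga, Ibarra, Okafor, Dimitriou, Oyelaran, Mbeki, Saleh.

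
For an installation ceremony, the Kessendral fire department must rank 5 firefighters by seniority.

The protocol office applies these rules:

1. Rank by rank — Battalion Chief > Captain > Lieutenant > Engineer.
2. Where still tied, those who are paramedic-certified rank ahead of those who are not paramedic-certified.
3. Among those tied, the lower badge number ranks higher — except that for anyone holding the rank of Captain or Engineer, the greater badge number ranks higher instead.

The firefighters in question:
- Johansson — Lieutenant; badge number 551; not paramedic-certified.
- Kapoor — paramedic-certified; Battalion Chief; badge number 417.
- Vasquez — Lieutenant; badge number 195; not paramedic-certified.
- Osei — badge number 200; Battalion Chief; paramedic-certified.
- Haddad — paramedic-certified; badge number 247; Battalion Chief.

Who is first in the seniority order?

Osei

By rank: Osei, Haddad and Kapoor (Battalion Chief); then Vasquez and Johansson (Lieutenant).
Osei, Haddad and Kapoor are each paramedic-certified, so the next rule applies.
Among Osei, Haddad and Kapoor, by badge number (lower first): Osei (200) before Haddad (247) before Kapoor (417).
Vasquez and Johansson are each not paramedic-certified, so the next rule applies.
Among Vasquez and Johansson, by badge number (lower first): Vasquez (195) before Johansson (551).
Order: Osei, Haddad, Kapoor, Vasquez, Johansson.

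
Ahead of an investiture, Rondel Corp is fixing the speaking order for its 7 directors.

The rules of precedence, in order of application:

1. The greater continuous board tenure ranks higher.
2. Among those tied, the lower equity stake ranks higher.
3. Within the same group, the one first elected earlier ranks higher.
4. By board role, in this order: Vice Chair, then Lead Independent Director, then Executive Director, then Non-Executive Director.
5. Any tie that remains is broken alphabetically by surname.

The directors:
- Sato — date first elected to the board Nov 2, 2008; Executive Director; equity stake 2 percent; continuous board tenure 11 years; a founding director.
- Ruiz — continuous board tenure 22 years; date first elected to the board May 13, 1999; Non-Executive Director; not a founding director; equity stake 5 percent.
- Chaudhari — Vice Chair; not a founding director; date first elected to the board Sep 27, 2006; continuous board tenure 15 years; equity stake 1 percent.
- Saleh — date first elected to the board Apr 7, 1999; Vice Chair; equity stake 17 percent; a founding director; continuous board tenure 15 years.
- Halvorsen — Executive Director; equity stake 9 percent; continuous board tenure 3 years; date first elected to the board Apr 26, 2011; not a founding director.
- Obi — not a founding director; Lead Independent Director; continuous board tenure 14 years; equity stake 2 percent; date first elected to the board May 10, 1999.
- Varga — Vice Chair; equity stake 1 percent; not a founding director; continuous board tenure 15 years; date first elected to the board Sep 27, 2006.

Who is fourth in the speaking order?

Saleh

By continuous board tenure (higher first): Ruiz (22 years); then Chaudhari, Varga and Saleh (each 15 years); then Obi (14 years); then Sato (11 years); then Halvorsen (3 years).
Among Chaudhari, Varga and Saleh, by equity stake (lower first): Chaudhari and Varga (1 percent) before Saleh (17 percent).
Chaudhari and Varga both have date first elected to the board Sep 27, 2006, so the next rule applies.
Chaudhari and Varga are each Vice Chair, so the next rule applies.
Among Chaudhari and Varga, alphabetically by surname: Chaudhari before Varga.
Order: Ruiz, Chaudhari, Varga, Saleh, Obi, Sato, Halvorsen.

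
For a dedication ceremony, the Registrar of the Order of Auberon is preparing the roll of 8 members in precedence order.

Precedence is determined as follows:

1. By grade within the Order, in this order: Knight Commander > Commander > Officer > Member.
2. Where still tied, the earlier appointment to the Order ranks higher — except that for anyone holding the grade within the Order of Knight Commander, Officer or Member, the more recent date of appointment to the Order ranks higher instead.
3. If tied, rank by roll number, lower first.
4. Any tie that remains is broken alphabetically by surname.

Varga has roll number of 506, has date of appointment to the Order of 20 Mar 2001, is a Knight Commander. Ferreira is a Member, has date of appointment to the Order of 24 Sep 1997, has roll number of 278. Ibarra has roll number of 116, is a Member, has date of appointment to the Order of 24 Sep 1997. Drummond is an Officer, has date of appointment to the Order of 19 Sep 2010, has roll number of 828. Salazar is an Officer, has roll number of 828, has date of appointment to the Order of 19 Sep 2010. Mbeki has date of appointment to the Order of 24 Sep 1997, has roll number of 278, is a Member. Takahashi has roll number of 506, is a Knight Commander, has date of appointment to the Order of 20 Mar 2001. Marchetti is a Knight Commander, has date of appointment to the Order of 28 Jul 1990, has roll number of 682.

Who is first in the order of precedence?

Takahashi

By grade within the Order: Takahashi, Varga and Marchetti (Knight Commander); then Drummond and Salazar (Officer); then Ibarra, Ferreira and Mbeki (Member).
Among Takahashi, Varga and Marchetti, by date of appointment to the Order (later first) (reversed rule for this group): Takahashi and Varga (20 Mar 2001) before Marchetti (28 Jul 1990).
Takahashi and Varga both have roll number 506, so the next rule applies.
Among Takahashi and Varga, alphabetically by surname: Takahashi before Varga.
Drummond and Salazar both have date of appointment to the Order 19 Sep 2010, so the next rule applies.
Drummond and Salazar both have roll number 828, so the next rule applies.
Among Drummond and Salazar, alphabetically by surname: Drummond before Salazar.
Ibarra, Ferreira and Mbeki all have date of appointment to the Order 24 Sep 1997, so the next rule applies.
Among Ibarra, Ferreira and Mbeki, by roll number (lower first): Ibarra (116) before Ferreira and Mbeki (278).
Among Ferreira and Mbeki, alphabetically by surname: Ferreira before Mbeki.
Order: Takahashi, Varga, Marchetti, Drummond, Salazar, Ibarra, Ferreira, Mbeki.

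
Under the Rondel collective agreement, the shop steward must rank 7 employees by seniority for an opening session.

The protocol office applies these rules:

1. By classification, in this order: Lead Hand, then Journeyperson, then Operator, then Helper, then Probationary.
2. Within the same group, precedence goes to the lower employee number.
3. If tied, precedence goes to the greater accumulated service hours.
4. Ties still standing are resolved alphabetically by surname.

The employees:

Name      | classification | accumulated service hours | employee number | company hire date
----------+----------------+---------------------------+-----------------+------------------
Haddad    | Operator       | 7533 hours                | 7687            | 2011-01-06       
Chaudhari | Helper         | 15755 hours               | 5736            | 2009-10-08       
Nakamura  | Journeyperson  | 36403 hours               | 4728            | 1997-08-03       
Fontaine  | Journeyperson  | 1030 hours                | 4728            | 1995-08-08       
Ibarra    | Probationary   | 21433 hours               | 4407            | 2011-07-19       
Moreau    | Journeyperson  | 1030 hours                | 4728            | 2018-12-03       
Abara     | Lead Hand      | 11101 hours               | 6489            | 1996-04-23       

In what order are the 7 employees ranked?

Abara, Nakamura, Fontaine, Moreau, Haddad, Chaudhari, Ibarra

By classification: Abara (Lead Hand); then Nakamura, Fontaine and Moreau (Journeyperson); then Haddad (Operator); then Chaudhari (Helper); then Ibarra (Probationary).
Nakamura, Fontaine and Moreau all have employee number 4728, so the next rule applies.
Among Nakamura, Fontaine and Moreau, by accumulated service hours (higher first): Nakamura (36403 hours) before Fontaine and Moreau (1030 hours).
Among Fontaine and Moreau, alphabetically by surname: Fontaine before Moreau.
Full order: Abara, Nakamura, Fontaine, Moreau, Haddad, Chaudhari, Ibarra.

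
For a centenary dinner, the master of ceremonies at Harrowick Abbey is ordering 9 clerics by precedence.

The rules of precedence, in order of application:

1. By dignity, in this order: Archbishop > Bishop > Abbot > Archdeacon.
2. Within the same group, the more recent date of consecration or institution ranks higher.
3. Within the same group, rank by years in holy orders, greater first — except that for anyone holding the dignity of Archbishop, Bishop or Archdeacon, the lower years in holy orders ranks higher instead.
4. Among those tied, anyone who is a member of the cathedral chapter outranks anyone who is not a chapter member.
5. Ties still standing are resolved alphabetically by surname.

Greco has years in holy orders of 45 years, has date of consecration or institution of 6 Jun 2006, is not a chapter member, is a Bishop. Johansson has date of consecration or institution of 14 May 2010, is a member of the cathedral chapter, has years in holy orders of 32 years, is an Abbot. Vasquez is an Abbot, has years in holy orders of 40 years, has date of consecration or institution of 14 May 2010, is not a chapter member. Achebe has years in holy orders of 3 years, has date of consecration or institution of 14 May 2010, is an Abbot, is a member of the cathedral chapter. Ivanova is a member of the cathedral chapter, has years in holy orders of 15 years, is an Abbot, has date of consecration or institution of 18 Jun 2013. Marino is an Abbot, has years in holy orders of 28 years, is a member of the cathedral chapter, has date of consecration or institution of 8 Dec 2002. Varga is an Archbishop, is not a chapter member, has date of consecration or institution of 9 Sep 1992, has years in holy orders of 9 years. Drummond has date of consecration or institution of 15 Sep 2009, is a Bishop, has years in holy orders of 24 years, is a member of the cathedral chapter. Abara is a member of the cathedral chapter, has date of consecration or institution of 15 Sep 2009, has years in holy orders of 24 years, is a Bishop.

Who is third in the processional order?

By dignity: Varga (Archbishop); then Abara, Drummond and Greco (Bishop); then Ivanova, Vasquez, Johansson, Achebe and Marino (Abbot).
Among Abara, Drummond and Greco, by date of consecration or institution (later first): Abara and Drummond (15 Sep 2009) before Greco (6 Jun 2006).
Abara and Drummond both have years in holy orders 24 years, so the next rule applies.
Abara and Drummond are each a member of the cathedral chapter, so the next rule applies.
Among Abara and Drummond, alphabetically by surname: Abara before Drummond.
Among Ivanova, Vasquez, Johansson, Achebe and Marino, by date of consecration or institution (later first): Ivanova (18 Jun 2013) before Vasquez, Johansson and Achebe (14 May 2010) before Marino (8 Dec 2002).
Among Vasquez, Johansson and Achebe, by years in holy orders (higher first): Vasquez (40 years) before Johansson (32 years) before Achebe (3 years).
Order: Varga, Abara, Drummond, Greco, Ivanova, Vasquez, Johansson, Achebe, Marino.

Drummond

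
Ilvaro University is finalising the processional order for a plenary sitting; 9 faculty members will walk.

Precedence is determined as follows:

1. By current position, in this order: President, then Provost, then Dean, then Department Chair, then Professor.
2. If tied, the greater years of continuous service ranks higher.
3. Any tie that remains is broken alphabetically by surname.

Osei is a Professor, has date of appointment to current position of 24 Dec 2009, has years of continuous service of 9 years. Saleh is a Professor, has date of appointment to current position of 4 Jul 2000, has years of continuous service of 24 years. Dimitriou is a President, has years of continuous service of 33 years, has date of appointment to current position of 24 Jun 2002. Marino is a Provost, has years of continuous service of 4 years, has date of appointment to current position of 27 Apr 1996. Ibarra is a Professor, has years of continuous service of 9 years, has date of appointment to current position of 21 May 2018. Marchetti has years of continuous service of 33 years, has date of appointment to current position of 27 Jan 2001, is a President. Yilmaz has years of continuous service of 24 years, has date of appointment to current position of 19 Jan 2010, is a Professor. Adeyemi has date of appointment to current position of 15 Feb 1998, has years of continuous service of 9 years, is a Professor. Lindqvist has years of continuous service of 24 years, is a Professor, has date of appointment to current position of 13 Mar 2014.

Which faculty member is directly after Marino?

Lindqvist

By current position: Dimitriou and Marchetti (President); then Marino (Provost); then Lindqvist, Saleh, Yilmaz, Adeyemi, Ibarra and Osei (Professor).
Dimitriou and Marchetti both have years of continuous service 33 years, so the next rule applies.
Among Dimitriou and Marchetti, alphabetically by surname: Dimitriou before Marchetti.
Among Lindqvist, Saleh, Yilmaz, Adeyemi, Ibarra and Osei, by years of continuous service (higher first): Lindqvist, Saleh and Yilmaz (24 years) before Adeyemi, Ibarra and Osei (9 years).
Among Lindqvist, Saleh and Yilmaz, alphabetically by surname: Lindqvist before Saleh before Yilmaz.
Among Adeyemi, Ibarra and Osei, alphabetically by surname: Adeyemi before Ibarra before Osei.
Order: Dimitriou, Marchetti, Marino, Lindqvist, Saleh, Yilmaz, Adeyemi, Ibarra, Osei.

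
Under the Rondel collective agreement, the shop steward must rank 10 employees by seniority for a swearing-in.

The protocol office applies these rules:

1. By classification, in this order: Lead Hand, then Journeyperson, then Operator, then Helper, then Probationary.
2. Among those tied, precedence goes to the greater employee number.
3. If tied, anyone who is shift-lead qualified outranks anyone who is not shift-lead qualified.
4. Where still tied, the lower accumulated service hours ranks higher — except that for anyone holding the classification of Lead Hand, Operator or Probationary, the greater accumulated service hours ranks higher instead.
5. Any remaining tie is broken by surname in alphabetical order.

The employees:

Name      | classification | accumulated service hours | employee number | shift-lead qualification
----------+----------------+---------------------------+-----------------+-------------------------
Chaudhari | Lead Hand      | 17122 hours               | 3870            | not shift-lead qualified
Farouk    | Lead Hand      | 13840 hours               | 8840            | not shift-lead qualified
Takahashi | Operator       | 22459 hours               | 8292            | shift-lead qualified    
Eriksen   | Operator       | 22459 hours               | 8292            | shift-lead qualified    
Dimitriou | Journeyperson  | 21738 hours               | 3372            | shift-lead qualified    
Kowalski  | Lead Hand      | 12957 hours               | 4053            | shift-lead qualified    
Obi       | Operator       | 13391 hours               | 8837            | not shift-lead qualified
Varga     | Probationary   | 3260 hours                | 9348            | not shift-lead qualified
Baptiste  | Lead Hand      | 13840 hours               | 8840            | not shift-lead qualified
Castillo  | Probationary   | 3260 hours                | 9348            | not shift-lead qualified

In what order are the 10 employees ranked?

By classification: Baptiste, Farouk, Kowalski and Chaudhari (Lead Hand); then Dimitriou (Journeyperson); then Obi, Eriksen and Takahashi (Operator); then Castillo and Varga (Probationary).
Among Baptiste, Farouk, Kowalski and Chaudhari, by employee number (higher first): Baptiste and Farouk (8840) before Kowalski (4053) before Chaudhari (3870).
Baptiste and Farouk are each not shift-lead qualified, so the next rule applies.
Baptiste and Farouk both have accumulated service hours 13840 hours, so the next rule applies.
Among Baptiste and Farouk, alphabetically by surname: Baptiste before Farouk.
Among Obi, Eriksen and Takahashi, by employee number (higher first): Obi (8837) before Eriksen and Takahashi (8292).
Eriksen and Takahashi are each shift-lead qualified, so the next rule applies.
Eriksen and Takahashi both have accumulated service hours 22459 hours, so the next rule applies.
Among Eriksen and Takahashi, alphabetically by surname: Eriksen before Takahashi.
Castillo and Varga both have employee number 9348, so the next rule applies.
Castillo and Varga are each not shift-lead qualified, so the next rule applies.
Castillo and Varga both have accumulated service hours 3260 hours, so the next rule applies.
Among Castillo and Varga, alphabetically by surname: Castillo before Varga.
Full order: Baptiste, Farouk, Kowalski, Chaudhari, Dimitriou, Obi, Eriksen, Takahashi, Castillo, Varga.

Baptiste, Farouk, Kowalski, Chaudhari, Dimitriou, Obi, Eriksen, Takahashi, Castillo, Varga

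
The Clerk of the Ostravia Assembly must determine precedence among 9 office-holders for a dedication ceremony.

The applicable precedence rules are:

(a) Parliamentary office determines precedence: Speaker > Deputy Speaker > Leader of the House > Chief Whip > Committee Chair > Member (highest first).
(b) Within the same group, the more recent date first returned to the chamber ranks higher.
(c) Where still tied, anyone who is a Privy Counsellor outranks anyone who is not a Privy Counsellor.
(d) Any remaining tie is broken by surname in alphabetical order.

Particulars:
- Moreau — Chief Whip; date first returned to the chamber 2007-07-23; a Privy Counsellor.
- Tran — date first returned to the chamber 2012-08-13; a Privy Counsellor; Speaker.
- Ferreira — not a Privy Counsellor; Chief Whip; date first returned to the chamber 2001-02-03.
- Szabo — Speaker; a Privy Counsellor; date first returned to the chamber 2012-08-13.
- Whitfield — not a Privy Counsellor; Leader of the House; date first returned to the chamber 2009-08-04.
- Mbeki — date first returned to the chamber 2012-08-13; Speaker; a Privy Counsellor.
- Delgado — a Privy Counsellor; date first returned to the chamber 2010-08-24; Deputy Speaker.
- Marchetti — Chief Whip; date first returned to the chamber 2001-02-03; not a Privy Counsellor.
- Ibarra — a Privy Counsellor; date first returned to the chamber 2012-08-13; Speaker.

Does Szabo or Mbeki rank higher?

By parliamentary office: Ibarra, Mbeki, Szabo and Tran (Speaker); then Delgado (Deputy Speaker); then Whitfield (Leader of the House); then Moreau, Ferreira and Marchetti (Chief Whip).
Ibarra, Mbeki, Szabo and Tran all have date first returned to the chamber 2012-08-13, so the next rule applies.
Ibarra, Mbeki, Szabo and Tran are each a Privy Counsellor, so the next rule applies.
Among Ibarra, Mbeki, Szabo and Tran, alphabetically by surname: Ibarra before Mbeki before Szabo before Tran.
Among Moreau, Ferreira and Marchetti, by date first returned to the chamber (later first): Moreau (2007-07-23) before Ferreira and Marchetti (2001-02-03).
Ferreira and Marchetti are each not a Privy Counsellor, so the next rule applies.
Among Ferreira and Marchetti, alphabetically by surname: Ferreira before Marchetti.
So Mbeki takes precedence.

Mbeki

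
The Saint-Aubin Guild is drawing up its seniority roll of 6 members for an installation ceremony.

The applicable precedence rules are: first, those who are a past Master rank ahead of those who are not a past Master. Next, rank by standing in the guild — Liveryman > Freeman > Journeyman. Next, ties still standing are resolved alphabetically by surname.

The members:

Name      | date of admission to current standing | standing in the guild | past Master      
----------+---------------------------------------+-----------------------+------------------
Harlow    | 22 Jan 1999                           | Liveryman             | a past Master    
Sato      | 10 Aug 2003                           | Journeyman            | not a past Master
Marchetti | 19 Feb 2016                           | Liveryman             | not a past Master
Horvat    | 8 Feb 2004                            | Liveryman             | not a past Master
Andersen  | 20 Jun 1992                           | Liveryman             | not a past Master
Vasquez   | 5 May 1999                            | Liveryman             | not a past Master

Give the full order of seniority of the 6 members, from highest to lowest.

By the first rule: Harlow (a past Master); then Andersen, Horvat, Marchetti, Vasquez and Sato (each not a past Master).
Among Andersen, Horvat, Marchetti, Vasquez and Sato, by standing in the guild: Andersen, Horvat, Marchetti and Vasquez (Liveryman) before Sato (Journeyman).
Among Andersen, Horvat, Marchetti and Vasquez, alphabetically by surname: Andersen before Horvat before Marchetti before Vasquez.
Full order: Harlow, Andersen, Horvat, Marchetti, Vasquez, Sato.

Harlow, Andersen, Horvat, Marchetti, Vasquez, Sato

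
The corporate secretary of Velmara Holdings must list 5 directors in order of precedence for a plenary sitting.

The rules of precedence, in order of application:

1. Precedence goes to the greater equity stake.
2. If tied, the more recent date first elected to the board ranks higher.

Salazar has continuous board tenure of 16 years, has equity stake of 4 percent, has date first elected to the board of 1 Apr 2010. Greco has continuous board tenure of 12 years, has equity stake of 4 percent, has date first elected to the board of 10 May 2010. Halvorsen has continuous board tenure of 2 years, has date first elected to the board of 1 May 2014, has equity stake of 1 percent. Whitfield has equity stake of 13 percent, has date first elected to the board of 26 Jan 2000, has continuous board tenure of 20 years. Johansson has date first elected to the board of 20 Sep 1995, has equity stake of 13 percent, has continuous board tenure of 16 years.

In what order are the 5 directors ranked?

By equity stake (higher first): Whitfield and Johansson (both 13 percent); then Greco and Salazar (both 4 percent); then Halvorsen (1 percent).
Among Whitfield and Johansson, by date first elected to the board (later first): Whitfield (26 Jan 2000) before Johansson (20 Sep 1995).
Among Greco and Salazar, by date first elected to the board (later first): Greco (10 May 2010) before Salazar (1 Apr 2010).
Full order: Whitfield, Johansson, Greco, Salazar, Halvorsen.

Whitfield, Johansson, Greco, Salazar, Halvorsen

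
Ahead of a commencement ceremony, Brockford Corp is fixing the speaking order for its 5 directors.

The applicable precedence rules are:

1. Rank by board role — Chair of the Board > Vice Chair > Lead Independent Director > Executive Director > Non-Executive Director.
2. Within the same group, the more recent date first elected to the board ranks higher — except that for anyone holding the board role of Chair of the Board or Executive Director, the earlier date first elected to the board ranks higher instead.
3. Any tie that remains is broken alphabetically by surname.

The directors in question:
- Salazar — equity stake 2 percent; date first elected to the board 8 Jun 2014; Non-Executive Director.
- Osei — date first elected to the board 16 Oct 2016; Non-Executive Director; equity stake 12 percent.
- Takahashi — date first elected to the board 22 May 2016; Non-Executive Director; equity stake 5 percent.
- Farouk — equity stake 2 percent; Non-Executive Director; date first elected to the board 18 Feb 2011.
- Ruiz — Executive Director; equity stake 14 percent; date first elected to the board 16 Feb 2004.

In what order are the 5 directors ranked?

By board role: Ruiz (Executive Director); then Osei, Takahashi, Salazar and Farouk (Non-Executive Director).
Among Osei, Takahashi, Salazar and Farouk, by date first elected to the board (later first): Osei (16 Oct 2016) before Takahashi (22 May 2016) before Salazar (8 Jun 2014) before Farouk (18 Feb 2011).
Full order: Ruiz, Osei, Takahashi, Salazar, Farouk.

Ruiz, Osei, Takahashi, Salazar, Farouk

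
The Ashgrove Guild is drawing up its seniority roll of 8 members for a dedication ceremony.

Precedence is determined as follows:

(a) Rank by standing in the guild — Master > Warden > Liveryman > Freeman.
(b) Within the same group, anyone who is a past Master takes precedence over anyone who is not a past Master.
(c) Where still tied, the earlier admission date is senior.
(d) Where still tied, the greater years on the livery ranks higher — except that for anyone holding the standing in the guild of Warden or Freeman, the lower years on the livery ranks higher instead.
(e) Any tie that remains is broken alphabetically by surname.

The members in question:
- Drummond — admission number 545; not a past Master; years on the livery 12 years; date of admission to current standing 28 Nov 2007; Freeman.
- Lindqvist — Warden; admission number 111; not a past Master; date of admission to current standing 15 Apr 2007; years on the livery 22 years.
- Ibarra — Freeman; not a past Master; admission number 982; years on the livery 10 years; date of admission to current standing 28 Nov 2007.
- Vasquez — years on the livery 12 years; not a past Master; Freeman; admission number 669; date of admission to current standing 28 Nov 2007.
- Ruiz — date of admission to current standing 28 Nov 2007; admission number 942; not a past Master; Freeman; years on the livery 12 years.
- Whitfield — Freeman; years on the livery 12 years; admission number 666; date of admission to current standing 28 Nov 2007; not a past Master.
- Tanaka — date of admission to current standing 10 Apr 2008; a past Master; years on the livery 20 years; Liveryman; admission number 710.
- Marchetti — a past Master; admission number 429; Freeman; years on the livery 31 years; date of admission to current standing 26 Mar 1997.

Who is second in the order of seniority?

By standing in the guild: Lindqvist (Warden); then Tanaka (Liveryman); then Marchetti, Ibarra, Drummond, Ruiz, Vasquez and Whitfield (Freeman).
Among Marchetti, Ibarra, Drummond, Ruiz, Vasquez and Whitfield, a past Master before not a past Master: Marchetti (a past Master) before Ibarra, Drummond, Ruiz, Vasquez and Whitfield (not a past Master).
Ibarra, Drummond, Ruiz, Vasquez and Whitfield all have date of admission to current standing 28 Nov 2007, so the next rule applies.
Among Ibarra, Drummond, Ruiz, Vasquez and Whitfield, by years on the livery (lower first) (reversed rule for this group): Ibarra (10 years) before Drummond, Ruiz, Vasquez and Whitfield (12 years).
Among Drummond, Ruiz, Vasquez and Whitfield, alphabetically by surname: Drummond before Ruiz before Vasquez before Whitfield.
Order: Lindqvist, Tanaka, Marchetti, Ibarra, Drummond, Ruiz, Vasquez, Whitfield.

Tanaka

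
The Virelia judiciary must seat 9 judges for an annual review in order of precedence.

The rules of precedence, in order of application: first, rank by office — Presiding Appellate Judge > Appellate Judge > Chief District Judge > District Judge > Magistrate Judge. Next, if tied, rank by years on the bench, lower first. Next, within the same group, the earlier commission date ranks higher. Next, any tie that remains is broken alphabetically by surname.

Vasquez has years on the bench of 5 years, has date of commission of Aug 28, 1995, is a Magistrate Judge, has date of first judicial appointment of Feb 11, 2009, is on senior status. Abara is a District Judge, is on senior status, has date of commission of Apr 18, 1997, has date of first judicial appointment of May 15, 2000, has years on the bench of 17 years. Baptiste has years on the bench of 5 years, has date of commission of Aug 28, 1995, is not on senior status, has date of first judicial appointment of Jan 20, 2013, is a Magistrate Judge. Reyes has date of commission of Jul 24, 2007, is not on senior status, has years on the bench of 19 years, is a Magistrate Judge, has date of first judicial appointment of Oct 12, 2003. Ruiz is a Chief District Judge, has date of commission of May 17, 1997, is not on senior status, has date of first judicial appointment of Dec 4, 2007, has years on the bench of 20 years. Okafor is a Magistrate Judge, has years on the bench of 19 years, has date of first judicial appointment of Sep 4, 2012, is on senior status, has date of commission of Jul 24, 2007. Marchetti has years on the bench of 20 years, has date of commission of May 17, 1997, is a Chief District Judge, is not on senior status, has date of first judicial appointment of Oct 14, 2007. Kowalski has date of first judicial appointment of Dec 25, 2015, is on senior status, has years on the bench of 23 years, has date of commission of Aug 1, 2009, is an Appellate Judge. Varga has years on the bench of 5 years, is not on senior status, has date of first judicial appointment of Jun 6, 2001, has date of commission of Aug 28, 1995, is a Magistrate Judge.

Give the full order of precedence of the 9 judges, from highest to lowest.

By office: Kowalski (Appellate Judge); then Marchetti and Ruiz (Chief District Judge); then Abara (District Judge); then Baptiste, Varga, Vasquez, Okafor and Reyes (Magistrate Judge).
Marchetti and Ruiz both have years on the bench 20 years, so the next rule applies.
Marchetti and Ruiz both have date of commission May 17, 1997, so the next rule applies.
Among Marchetti and Ruiz, alphabetically by surname: Marchetti before Ruiz.
Among Baptiste, Varga, Vasquez, Okafor and Reyes, by years on the bench (lower first): Baptiste, Varga and Vasquez (5 years) before Okafor and Reyes (19 years).
Baptiste, Varga and Vasquez all have date of commission Aug 28, 1995, so the next rule applies.
Among Baptiste, Varga and Vasquez, alphabetically by surname: Baptiste before Varga before Vasquez.
Okafor and Reyes both have date of commission Jul 24, 2007, so the next rule applies.
Among Okafor and Reyes, alphabetically by surname: Okafor before Reyes.
Full order: Kowalski, Marchetti, Ruiz, Abara, Baptiste, Varga, Vasquez, Okafor, Reyes.

Kowalski, Marchetti, Ruiz, Abara, Baptiste, Varga, Vasquez, Okafor, Reyes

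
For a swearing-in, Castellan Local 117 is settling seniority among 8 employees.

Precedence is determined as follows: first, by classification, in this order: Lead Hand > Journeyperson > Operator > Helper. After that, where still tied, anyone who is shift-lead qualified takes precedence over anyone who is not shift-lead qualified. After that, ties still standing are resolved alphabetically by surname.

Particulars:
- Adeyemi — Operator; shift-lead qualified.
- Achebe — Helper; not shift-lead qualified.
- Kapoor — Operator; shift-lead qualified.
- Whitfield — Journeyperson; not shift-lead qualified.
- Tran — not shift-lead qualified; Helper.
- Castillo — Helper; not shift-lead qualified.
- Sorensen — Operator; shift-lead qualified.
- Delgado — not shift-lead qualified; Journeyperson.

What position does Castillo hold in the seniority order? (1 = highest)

By classification: Delgado and Whitfield (Journeyperson); then Adeyemi, Kapoor and Sorensen (Operator); then Achebe, Castillo and Tran (Helper).
Delgado and Whitfield are each not shift-lead qualified, so the next rule applies.
Among Delgado and Whitfield, alphabetically by surname: Delgado before Whitfield.
Adeyemi, Kapoor and Sorensen are each shift-lead qualified, so the next rule applies.
Among Adeyemi, Kapoor and Sorensen, alphabetically by surname: Adeyemi before Kapoor before Sorensen.
Achebe, Castillo and Tran are each not shift-lead qualified, so the next rule applies.
Among Achebe, Castillo and Tran, alphabetically by surname: Achebe before Castillo before Tran.
Order: Delgado, Whitfield, Adeyemi, Kapoor, Sorensen, Achebe, Castillo, Tran. So position 7.

7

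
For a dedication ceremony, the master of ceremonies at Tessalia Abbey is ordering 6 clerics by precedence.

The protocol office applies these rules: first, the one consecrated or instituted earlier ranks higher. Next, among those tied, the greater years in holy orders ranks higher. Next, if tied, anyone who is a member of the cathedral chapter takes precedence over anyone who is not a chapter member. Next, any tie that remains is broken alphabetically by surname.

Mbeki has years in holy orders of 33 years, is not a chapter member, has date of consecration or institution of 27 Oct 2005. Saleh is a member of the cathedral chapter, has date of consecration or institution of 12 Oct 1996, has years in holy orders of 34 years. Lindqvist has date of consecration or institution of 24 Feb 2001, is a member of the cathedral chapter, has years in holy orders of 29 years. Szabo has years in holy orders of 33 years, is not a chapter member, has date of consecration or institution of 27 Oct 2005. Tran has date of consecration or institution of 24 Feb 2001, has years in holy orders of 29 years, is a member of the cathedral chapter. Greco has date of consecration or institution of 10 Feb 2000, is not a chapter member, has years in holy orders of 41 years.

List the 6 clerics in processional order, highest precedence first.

Saleh, Greco, Lindqvist, Tran, Mbeki, Szabo

By date of consecration or institution (earlier first): Saleh (12 Oct 1996); then Greco (10 Feb 2000); then Lindqvist and Tran (both 24 Feb 2001); then Mbeki and Szabo (both 27 Oct 2005).
Lindqvist and Tran both have years in holy orders 29 years, so the next rule applies.
Lindqvist and Tran are each a member of the cathedral chapter, so the next rule applies.
Among Lindqvist and Tran, alphabetically by surname: Lindqvist before Tran.
Mbeki and Szabo both have years in holy orders 33 years, so the next rule applies.
Mbeki and Szabo are each not a chapter member, so the next rule applies.
Among Mbeki and Szabo, alphabetically by surname: Mbeki before Szabo.
Full order: Saleh, Greco, Lindqvist, Tran, Mbeki, Szabo.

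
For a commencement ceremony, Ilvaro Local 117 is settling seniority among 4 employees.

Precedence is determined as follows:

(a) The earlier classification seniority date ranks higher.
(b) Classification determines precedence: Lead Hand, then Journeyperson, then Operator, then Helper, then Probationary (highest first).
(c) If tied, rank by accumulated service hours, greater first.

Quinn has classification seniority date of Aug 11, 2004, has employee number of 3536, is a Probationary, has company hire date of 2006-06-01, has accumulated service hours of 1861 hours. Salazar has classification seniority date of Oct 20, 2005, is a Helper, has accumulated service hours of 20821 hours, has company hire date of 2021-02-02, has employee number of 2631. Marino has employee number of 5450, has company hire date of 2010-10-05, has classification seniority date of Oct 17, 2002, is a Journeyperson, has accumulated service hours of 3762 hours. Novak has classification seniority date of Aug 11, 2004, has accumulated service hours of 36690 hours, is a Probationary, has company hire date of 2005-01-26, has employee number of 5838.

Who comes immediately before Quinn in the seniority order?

Novak

By classification seniority date (earlier first): Marino (Oct 17, 2002); then Novak and Quinn (both Aug 11, 2004); then Salazar (Oct 20, 2005).
Novak and Quinn are each Probationary, so the next rule applies.
Among Novak and Quinn, by accumulated service hours (higher first): Novak (36690 hours) before Quinn (1861 hours).
Order: Marino, Novak, Quinn, Salazar.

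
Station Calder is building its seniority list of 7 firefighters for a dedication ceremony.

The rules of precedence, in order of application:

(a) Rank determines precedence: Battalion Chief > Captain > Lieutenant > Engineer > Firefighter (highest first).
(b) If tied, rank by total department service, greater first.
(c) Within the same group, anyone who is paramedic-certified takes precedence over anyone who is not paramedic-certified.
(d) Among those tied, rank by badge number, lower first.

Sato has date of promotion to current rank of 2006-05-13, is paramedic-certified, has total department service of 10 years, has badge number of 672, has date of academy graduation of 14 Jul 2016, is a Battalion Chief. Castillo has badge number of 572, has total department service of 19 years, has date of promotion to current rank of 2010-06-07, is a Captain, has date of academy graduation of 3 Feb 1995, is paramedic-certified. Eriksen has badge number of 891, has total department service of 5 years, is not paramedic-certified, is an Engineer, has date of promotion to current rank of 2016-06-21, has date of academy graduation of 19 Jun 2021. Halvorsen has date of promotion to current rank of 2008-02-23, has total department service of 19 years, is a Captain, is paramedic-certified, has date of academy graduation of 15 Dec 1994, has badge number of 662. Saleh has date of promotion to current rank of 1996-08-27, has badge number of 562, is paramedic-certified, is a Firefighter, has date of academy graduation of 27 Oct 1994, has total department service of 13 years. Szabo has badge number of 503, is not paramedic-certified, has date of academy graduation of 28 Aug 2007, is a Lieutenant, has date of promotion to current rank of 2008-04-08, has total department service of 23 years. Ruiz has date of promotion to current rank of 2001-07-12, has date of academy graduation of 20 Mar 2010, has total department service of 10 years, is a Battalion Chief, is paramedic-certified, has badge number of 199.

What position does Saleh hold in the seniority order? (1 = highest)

By rank: Ruiz and Sato (Battalion Chief); then Castillo and Halvorsen (Captain); then Szabo (Lieutenant); then Eriksen (Engineer); then Saleh (Firefighter).
Ruiz and Sato both have total department service 10 years, so the next rule applies.
Ruiz and Sato are each paramedic-certified, so the next rule applies.
Among Ruiz and Sato, by badge number (lower first): Ruiz (199) before Sato (672).
Castillo and Halvorsen both have total department service 19 years, so the next rule applies.
Castillo and Halvorsen are each paramedic-certified, so the next rule applies.
Among Castillo and Halvorsen, by badge number (lower first): Castillo (572) before Halvorsen (662).
Order: Ruiz, Sato, Castillo, Halvorsen, Szabo, Eriksen, Saleh. So position 7.

7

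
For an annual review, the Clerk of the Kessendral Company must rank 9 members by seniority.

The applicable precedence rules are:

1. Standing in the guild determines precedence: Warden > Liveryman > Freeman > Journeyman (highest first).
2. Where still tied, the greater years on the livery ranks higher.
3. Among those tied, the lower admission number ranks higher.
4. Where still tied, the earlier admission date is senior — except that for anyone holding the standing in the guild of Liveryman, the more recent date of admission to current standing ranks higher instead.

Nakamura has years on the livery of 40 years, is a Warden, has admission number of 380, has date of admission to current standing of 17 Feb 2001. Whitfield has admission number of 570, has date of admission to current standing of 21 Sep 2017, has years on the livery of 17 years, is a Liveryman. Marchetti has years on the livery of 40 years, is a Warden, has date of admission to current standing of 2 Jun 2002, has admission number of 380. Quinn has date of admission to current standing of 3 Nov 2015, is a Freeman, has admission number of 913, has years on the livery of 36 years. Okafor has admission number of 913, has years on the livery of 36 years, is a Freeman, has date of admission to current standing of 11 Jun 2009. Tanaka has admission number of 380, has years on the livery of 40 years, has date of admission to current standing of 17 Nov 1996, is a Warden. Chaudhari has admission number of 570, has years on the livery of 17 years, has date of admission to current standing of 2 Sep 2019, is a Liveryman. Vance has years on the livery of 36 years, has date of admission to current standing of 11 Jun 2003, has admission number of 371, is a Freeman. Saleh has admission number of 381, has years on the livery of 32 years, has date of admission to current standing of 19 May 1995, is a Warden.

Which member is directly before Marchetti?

By standing in the guild: Tanaka, Nakamura, Marchetti and Saleh (Warden); then Chaudhari and Whitfield (Liveryman); then Vance, Okafor and Quinn (Freeman).
Among Tanaka, Nakamura, Marchetti and Saleh, by years on the livery (higher first): Tanaka, Nakamura and Marchetti (40 years) before Saleh (32 years).
Tanaka, Nakamura and Marchetti all have admission number 380, so the next rule applies.
Among Tanaka, Nakamura and Marchetti, by date of admission to current standing (earlier first): Tanaka (17 Nov 1996) before Nakamura (17 Feb 2001) before Marchetti (2 Jun 2002).
Chaudhari and Whitfield both have years on the livery 17 years, so the next rule applies.
Chaudhari and Whitfield both have admission number 570, so the next rule applies.
Among Chaudhari and Whitfield, by date of admission to current standing (later first) (reversed rule for this group): Chaudhari (2 Sep 2019) before Whitfield (21 Sep 2017).
Vance, Okafor and Quinn all have years on the livery 36 years, so the next rule applies.
Among Vance, Okafor and Quinn, by admission number (lower first): Vance (371) before Okafor and Quinn (913).
Among Okafor and Quinn, by date of admission to current standing (earlier first): Okafor (11 Jun 2009) before Quinn (3 Nov 2015).
Order: Tanaka, Nakamura, Marchetti, Saleh, Chaudhari, Whitfield, Vance, Okafor, Quinn.

Nakamura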